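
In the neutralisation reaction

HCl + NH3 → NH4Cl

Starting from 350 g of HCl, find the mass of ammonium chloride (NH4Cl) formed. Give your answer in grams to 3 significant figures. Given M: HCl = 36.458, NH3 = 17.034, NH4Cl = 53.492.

n(HCl) = 350.0 g / 36.458 g/mol = 9.600 mol.
From the equation the HCl:NH4Cl mole ratio is 1:1, so n(NH4Cl) = 9.600 × 1/1 = 9.600 mol.
Mass of NH4Cl = 9.600 mol × 53.492 g/mol = 513.5 g.

514 g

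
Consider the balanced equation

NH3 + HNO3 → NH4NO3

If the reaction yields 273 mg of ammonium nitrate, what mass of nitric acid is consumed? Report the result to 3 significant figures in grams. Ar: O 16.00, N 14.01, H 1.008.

M(NH4NO3) = 2(14.01) + 4(1.008) + 3(16.00) = 80.052 g/mol.
M(HNO3) = 1.008 + 14.01 + 3(16.00) = 63.018 g/mol.
Convert: 273 mg = 0.2730 g.
n(NH4NO3) = 0.2730 g / 80.052 g/mol = 0.003410 mol.
From the equation the NH4NO3:HNO3 mole ratio is 1:1, so n(HNO3) = 0.003410 × 1/1 = 0.003410 mol.
Mass of HNO3 = 0.003410 mol × 63.018 g/mol = 0.2149 g.

0.215 g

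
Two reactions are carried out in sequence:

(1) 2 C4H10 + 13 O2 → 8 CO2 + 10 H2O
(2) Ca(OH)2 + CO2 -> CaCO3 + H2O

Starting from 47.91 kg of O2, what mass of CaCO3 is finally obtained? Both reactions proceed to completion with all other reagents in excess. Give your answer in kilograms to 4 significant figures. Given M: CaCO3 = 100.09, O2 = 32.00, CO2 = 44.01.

47.91 kg = 47910 g.
n(O2) = 47910 / 32.00 = 1497.2 mol.
Step 1 gives a 13:8 ratio of O2 to CO2, so n(CO2) = 921.35 mol.
In step 2 the CO2:CaCO3 ratio is 1:1, so n(CaCO3) = 921.35 mol.
Mass of CaCO3 = 921.35 × 100.09 = 92218 g = 92.22 kg.

92.22 kg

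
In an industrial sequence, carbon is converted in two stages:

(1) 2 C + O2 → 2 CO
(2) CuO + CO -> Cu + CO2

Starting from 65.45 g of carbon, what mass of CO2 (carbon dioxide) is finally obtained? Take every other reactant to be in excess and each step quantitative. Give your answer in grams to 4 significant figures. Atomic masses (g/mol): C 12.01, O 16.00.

239.8 g

M(C) = 12.01 g/mol.
M(CO2) = 12.01 + 2(16.00) = 44.01 g/mol.
n(C) = 65.450 / 12.01 = 5.4496 mol.
Step 1 gives a 2:2 ratio of C to CO, so n(CO) = 5.4496 mol.
In step 2 the CO:CO2 ratio is 1:1, so n(CO2) = 5.4496 mol.
Mass of CO2 = 5.4496 × 44.01 = 239.84 g.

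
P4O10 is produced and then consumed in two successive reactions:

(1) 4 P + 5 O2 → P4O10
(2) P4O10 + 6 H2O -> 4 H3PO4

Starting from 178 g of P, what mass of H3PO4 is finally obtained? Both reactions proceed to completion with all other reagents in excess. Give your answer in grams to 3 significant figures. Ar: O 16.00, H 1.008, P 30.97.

M(P) = 30.97 g/mol.
M(H3PO4) = 3(1.008) + 30.97 + 4(16.00) = 97.994 g/mol.
n(P) = 178.0 / 30.97 = 5.747 mol.
Step 1 gives a 4:1 ratio of P to P4O10, so n(P4O10) = 1.437 mol.
In step 2 the P4O10:H3PO4 ratio is 1:4, so n(H3PO4) = 5.747 mol.
Mass of H3PO4 = 5.747 × 97.994 = 563.2 g.

563 g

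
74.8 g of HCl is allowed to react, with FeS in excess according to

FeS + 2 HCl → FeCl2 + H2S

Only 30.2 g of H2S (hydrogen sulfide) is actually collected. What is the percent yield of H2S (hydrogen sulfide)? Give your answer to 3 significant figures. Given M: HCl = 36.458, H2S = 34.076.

86.4 %

n(HCl) = 74.80 g / 36.458 g/mol = 2.052 mol.
From the equation the HCl:H2S mole ratio is 2:1, so n(H2S) = 2.052 × 1/2 = 1.026 mol.
Mass of H2S = 1.026 mol × 34.076 g/mol = 34.96 g.
This is the theoretical yield. Percent yield = 30.2 g / 34.96 g × 100% = 86.39%.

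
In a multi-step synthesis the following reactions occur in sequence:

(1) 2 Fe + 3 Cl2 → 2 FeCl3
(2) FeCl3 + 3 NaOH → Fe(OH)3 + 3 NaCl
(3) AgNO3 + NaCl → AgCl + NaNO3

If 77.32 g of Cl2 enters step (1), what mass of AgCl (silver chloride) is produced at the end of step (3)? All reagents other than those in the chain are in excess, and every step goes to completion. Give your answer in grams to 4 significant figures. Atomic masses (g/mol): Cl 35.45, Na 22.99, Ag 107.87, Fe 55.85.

312.6 g

M(Cl2) = 2(35.45) = 70.90 g/mol.
M(AgCl) = 107.87 + 35.45 = 143.32 g/mol.
n(Cl2) = 77.32 / 70.90 = 1.0906 mol.
Reaction (1): Cl2→FeCl3 ratio 3:2 ⇒ n(FeCl3) = 0.72703 mol.
Reaction (2): FeCl3→NaCl ratio 1:3 ⇒ n(NaCl) = 2.1811 mol.
Reaction (3): NaCl→AgCl ratio 1:1 ⇒ n(AgCl) = 2.1811 mol.
Mass of AgCl = 2.1811 × 143.32 = 312.60 g.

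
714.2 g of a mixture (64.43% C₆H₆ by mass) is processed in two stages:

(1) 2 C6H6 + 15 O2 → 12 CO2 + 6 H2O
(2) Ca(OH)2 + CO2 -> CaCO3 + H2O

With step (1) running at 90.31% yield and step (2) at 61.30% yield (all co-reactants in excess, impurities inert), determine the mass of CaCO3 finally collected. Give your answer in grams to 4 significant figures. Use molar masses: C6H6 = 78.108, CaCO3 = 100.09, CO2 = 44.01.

1959 g

Pure C6H6 = 714.2 × 0.6443 = 460.16 g.
n(C6H6) = 460.16 / 78.108 = 5.8913 mol.
Step 1 (C6H6:CO2 = 2:12): theoretical n(CO2) = 35.348 mol; at 90.31% yield, n(CO2) = 31.923 mol.
Step 2 (CO2:CaCO3 = 1:1): theoretical n(CaCO3) = 31.923 mol, so theoretical mass = 31.923 × 100.09 = 3195.1 g.
At 61.30% yield, actual mass of CaCO3 = 3195.1 × 0.6130 = 1958.6 g.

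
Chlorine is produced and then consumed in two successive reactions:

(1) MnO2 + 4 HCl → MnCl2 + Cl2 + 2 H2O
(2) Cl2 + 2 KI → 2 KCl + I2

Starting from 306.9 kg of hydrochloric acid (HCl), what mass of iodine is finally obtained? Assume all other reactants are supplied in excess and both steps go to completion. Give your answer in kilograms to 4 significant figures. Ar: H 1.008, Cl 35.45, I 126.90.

534.1 kg

M(HCl) = 1.008 + 35.45 = 36.458 g/mol.
M(I2) = 2(126.90) = 253.80 g/mol.
306.9 kg = 306900 g.
n(HCl) = 306900 / 36.458 = 8417.9 mol.
Step 1 gives a 4:1 ratio of HCl to Cl2, so n(Cl2) = 2104.5 mol.
In step 2 the Cl2:I2 ratio is 1:1, so n(I2) = 2104.5 mol.
Mass of I2 = 2104.5 × 253.80 = 534120 g = 534.1 kg.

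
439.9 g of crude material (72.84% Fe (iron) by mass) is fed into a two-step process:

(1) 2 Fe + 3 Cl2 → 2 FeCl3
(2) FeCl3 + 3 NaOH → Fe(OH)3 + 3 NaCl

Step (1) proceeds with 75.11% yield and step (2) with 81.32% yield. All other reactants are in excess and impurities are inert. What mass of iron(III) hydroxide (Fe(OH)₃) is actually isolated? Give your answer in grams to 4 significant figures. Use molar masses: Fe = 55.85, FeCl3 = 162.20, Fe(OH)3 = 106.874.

374.5 g

Pure Fe = 439.9 × 0.7284 = 320.42 g.
n(Fe) = 320.42 / 55.85 = 5.7372 mol.
Step 1 (Fe:FeCl3 = 2:2): theoretical n(FeCl3) = 5.7372 mol; at 75.11% yield, n(FeCl3) = 4.3092 mol.
Step 2 (FeCl3:Fe(OH)3 = 1:1): theoretical n(Fe(OH)3) = 4.3092 mol, so theoretical mass = 4.3092 × 106.874 = 460.54 g.
At 81.32% yield, actual mass of Fe(OH)3 = 460.54 × 0.8132 = 374.51 g.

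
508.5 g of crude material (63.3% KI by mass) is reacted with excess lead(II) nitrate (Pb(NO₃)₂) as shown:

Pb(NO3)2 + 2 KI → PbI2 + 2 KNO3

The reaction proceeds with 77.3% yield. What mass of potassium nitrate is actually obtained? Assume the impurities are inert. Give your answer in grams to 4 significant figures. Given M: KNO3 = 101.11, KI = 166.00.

Pure KI available = 508.5 g × 0.633 = 321.88 g.
n(KI) = 321.88 g / 166.00 g/mol = 1.9390 mol.
From the equation the KI:KNO3 mole ratio is 2:2, so n(KNO3) = 1.9390 × 2/2 = 1.9390 mol.
Mass of KNO3 = 1.9390 mol × 101.11 g/mol = 196.06 g.
Actual mass collected = 196.06 g × 0.773 = 151.55 g.

151.6 g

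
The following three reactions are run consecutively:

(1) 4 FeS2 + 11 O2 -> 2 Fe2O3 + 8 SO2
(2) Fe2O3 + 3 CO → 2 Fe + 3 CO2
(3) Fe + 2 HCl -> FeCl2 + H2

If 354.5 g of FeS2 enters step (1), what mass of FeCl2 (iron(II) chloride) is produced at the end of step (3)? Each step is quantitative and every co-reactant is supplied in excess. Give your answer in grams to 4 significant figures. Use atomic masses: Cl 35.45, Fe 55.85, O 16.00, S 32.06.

374.5 g

M(FeS2) = 55.85 + 2(32.06) = 119.97 g/mol.
M(FeCl2) = 55.85 + 2(35.45) = 126.75 g/mol.
n(FeS2) = 354.5 / 119.97 = 2.9549 mol.
Reaction (1): FeS2→Fe2O3 ratio 4:2 ⇒ n(Fe2O3) = 1.4775 mol.
Reaction (2): Fe2O3→Fe ratio 1:2 ⇒ n(Fe) = 2.9549 mol.
Reaction (3): Fe→FeCl2 ratio 1:1 ⇒ n(FeCl2) = 2.9549 mol.
Mass of FeCl2 = 2.9549 × 126.75 = 374.53 g.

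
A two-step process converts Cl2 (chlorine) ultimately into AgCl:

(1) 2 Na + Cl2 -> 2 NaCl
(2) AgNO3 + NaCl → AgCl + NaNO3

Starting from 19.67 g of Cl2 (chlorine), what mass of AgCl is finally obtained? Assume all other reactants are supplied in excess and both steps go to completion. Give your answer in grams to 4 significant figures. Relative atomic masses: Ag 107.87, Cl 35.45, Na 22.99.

M(Cl2) = 2(35.45) = 70.90 g/mol.
M(AgCl) = 107.87 + 35.45 = 143.32 g/mol.
n(Cl2) = 19.670 / 70.90 = 0.27743 mol.
Step 1 gives a 1:2 ratio of Cl2 to NaCl, so n(NaCl) = 0.55487 mol.
In step 2 the NaCl:AgCl ratio is 1:1, so n(AgCl) = 0.55487 mol.
Mass of AgCl = 0.55487 × 143.32 = 79.523 g.

79.52 g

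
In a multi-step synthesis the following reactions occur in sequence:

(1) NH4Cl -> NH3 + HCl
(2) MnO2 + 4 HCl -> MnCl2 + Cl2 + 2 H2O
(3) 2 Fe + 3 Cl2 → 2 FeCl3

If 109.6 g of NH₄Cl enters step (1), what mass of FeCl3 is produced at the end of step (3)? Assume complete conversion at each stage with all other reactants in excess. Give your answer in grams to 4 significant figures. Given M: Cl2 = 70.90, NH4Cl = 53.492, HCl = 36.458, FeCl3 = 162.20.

55.39 g

n(NH4Cl) = 109.6 / 53.492 = 2.0489 mol.
Reaction (1): NH4Cl→HCl ratio 1:1 ⇒ n(HCl) = 2.0489 mol.
Reaction (2): HCl→Cl2 ratio 4:1 ⇒ n(Cl2) = 0.51223 mol.
Reaction (3): Cl2→FeCl3 ratio 3:2 ⇒ n(FeCl3) = 0.34148 mol.
Mass of FeCl3 = 0.34148 × 162.20 = 55.389 g.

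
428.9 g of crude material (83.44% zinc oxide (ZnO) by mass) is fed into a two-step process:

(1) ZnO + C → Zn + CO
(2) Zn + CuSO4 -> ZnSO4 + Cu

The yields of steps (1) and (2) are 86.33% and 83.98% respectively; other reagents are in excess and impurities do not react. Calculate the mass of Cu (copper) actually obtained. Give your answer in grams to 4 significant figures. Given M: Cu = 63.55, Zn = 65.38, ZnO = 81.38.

202.6 g

Pure ZnO = 428.9 × 0.8344 = 357.87 g.
n(ZnO) = 357.87 / 81.38 = 4.3976 mol.
Step 1 (ZnO:Zn = 1:1): theoretical n(Zn) = 4.3976 mol; at 86.33% yield, n(Zn) = 3.7964 mol.
Step 2 (Zn:Cu = 1:1): theoretical n(Cu) = 3.7964 mol, so theoretical mass = 3.7964 × 63.55 = 241.26 g.
At 83.98% yield, actual mass of Cu = 241.26 × 0.8398 = 202.61 g.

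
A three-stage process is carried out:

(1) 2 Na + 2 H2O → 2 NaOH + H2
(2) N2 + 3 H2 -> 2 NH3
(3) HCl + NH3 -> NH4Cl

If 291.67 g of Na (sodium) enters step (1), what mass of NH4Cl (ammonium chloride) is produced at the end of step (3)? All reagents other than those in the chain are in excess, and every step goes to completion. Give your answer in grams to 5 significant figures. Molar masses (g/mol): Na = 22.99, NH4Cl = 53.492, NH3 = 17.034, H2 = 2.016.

n(Na) = 291.67 / 22.99 = 12.6868 mol.
Reaction (1): Na→H2 ratio 2:1 ⇒ n(H2) = 6.34341 mol.
Reaction (2): H2→NH3 ratio 3:2 ⇒ n(NH3) = 4.22894 mol.
Reaction (3): NH3→NH4Cl ratio 1:1 ⇒ n(NH4Cl) = 4.22894 mol.
Mass of NH4Cl = 4.22894 × 53.492 = 226.214 g.

226.21 g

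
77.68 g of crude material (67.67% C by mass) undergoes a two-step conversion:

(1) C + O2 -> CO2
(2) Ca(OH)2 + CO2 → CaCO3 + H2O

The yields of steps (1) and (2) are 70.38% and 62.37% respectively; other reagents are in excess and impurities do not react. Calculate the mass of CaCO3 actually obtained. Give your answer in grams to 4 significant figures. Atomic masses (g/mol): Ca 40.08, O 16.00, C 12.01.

Pure C = 77.68 × 0.6767 = 52.566 g.
M(C) = 12.01 g/mol.
M(CaCO3) = 40.08 + 12.01 + 3(16.00) = 100.09 g/mol.
n(C) = 52.566 / 12.01 = 4.3769 mol.
Step 1 (C:CO2 = 1:1): theoretical n(CO2) = 4.3769 mol; at 70.38% yield, n(CO2) = 3.0804 mol.
Step 2 (CO2:CaCO3 = 1:1): theoretical n(CaCO3) = 3.0804 mol, so theoretical mass = 3.0804 × 100.09 = 308.32 g.
At 62.37% yield, actual mass of CaCO3 = 308.32 × 0.6237 = 192.30 g.

192.3 g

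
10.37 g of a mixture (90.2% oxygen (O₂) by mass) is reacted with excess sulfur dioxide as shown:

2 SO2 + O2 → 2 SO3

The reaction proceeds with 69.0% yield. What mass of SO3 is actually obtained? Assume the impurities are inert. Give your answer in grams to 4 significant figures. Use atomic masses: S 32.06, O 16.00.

Pure O2 available = 10.37 g × 0.902 = 9.3537 g.
M(O2) = 2(16.00) = 32.00 g/mol.
M(SO3) = 32.06 + 3(16.00) = 80.06 g/mol.
n(O2) = 9.3537 g / 32.00 g/mol = 0.29230 mol.
From the equation the O2:SO3 mole ratio is 1:2, so n(SO3) = 0.29230 × 2/1 = 0.58461 mol.
Mass of SO3 = 0.58461 mol × 80.06 g/mol = 46.804 g.
Actual mass collected = 46.804 g × 0.690 = 32.295 g.

32.29 g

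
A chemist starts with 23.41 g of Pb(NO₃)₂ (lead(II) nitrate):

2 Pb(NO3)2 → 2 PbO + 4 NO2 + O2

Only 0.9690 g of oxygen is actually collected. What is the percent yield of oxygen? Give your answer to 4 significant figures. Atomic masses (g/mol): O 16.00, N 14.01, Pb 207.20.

85.69 %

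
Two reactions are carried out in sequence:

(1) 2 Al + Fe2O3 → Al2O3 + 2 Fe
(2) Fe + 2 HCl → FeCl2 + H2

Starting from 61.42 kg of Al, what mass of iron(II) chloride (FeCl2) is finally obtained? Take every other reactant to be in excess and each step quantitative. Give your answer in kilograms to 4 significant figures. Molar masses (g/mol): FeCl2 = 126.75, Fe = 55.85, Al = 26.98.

288.5 kg

61.42 kg = 61420 g.
n(Al) = 61420 / 26.98 = 2276.5 mol.
Step 1 gives a 2:2 ratio of Al to Fe, so n(Fe) = 2276.5 mol.
In step 2 the Fe:FeCl2 ratio is 1:1, so n(FeCl2) = 2276.5 mol.
Mass of FeCl2 = 2276.5 × 126.75 = 288550 g = 288.5 kg.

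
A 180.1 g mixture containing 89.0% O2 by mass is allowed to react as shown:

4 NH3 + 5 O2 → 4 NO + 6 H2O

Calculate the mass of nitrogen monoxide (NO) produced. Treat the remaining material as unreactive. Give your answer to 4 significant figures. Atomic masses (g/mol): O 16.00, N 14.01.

120.3 g

Mass of pure O2 = 180.1 g × 0.890 = 160.29 g.
M(O2) = 2(16.00) = 32.00 g/mol.
M(NO) = 14.01 + 16.00 = 30.01 g/mol.
n(O2) = 160.29 g / 32.00 g/mol = 5.0090 mol.
From the equation the O2:NO mole ratio is 5:4, so n(NO) = 5.0090 × 4/5 = 4.0072 mol.
Mass of NO = 4.0072 mol × 30.01 g/mol = 120.26 g.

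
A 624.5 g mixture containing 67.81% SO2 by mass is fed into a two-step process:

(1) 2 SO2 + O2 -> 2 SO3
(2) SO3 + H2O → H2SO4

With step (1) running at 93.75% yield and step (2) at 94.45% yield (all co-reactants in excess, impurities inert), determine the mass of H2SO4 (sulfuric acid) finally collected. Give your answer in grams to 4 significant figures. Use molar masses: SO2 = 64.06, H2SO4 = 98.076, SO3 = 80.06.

574.1 g

Pure SO2 = 624.5 × 0.6781 = 423.47 g.
n(SO2) = 423.47 / 64.06 = 6.6106 mol.
Step 1 (SO2:SO3 = 2:2): theoretical n(SO3) = 6.6106 mol; at 93.75% yield, n(SO3) = 6.1974 mol.
Step 2 (SO3:H2SO4 = 1:1): theoretical n(H2SO4) = 6.1974 mol, so theoretical mass = 6.1974 × 98.076 = 607.82 g.
At 94.45% yield, actual mass of H2SO4 = 607.82 × 0.9445 = 574.08 g.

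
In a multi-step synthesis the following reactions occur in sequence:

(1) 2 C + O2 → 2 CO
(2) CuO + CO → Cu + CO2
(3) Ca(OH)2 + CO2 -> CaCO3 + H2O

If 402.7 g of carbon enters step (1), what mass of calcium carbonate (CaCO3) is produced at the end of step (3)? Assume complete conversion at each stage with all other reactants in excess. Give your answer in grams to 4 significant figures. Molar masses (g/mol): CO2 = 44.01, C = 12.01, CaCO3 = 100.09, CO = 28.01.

3356 g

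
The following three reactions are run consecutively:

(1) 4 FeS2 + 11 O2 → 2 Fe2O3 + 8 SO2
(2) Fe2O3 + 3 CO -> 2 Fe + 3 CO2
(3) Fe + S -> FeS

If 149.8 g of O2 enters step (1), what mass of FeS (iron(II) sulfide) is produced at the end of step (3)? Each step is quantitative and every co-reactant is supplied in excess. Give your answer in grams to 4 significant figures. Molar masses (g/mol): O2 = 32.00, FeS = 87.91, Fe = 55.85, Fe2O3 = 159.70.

149.6 g

n(O2) = 149.8 / 32.00 = 4.6813 mol.
Reaction (1): O2→Fe2O3 ratio 11:2 ⇒ n(Fe2O3) = 0.85114 mol.
Reaction (2): Fe2O3→Fe ratio 1:2 ⇒ n(Fe) = 1.7023 mol.
Reaction (3): Fe→FeS ratio 1:1 ⇒ n(FeS) = 1.7023 mol.
Mass of FeS = 1.7023 × 87.91 = 149.65 g.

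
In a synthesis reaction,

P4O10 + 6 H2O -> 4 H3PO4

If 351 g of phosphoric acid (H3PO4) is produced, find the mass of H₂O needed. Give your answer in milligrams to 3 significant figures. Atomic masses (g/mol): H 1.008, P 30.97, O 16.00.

96800 mg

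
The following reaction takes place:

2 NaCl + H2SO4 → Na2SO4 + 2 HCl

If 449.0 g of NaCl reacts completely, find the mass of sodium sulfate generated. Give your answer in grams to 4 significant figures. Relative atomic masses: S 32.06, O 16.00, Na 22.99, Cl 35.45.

M(NaCl) = 22.99 + 35.45 = 58.44 g/mol.
M(Na2SO4) = 2(22.99) + 32.06 + 4(16.00) = 142.04 g/mol.
n(NaCl) = 449.00 g / 58.44 g/mol = 7.6831 mol.
From the equation the NaCl:Na2SO4 mole ratio is 2:1, so n(Na2SO4) = 7.6831 × 1/2 = 3.8415 mol.
Mass of Na2SO4 = 3.8415 mol × 142.04 g/mol = 545.65 g.

545.7 g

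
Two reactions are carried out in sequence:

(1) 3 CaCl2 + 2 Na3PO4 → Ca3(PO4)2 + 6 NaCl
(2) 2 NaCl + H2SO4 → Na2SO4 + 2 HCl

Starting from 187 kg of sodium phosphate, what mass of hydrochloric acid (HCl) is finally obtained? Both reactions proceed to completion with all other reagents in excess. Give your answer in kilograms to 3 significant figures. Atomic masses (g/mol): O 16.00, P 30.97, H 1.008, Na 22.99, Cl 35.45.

M(Na3PO4) = 3(22.99) + 30.97 + 4(16.00) = 163.94 g/mol.
M(HCl) = 1.008 + 35.45 = 36.458 g/mol.
187 kg = 187000 g.
n(Na3PO4) = 187000 / 163.94 = 1141 mol.
Step 1 gives a 2:6 ratio of Na3PO4 to NaCl, so n(NaCl) = 3422 mol.
In step 2 the NaCl:HCl ratio is 2:2, so n(HCl) = 3422 mol.
Mass of HCl = 3422 × 36.458 = 124800 g = 125 kg.

125 kg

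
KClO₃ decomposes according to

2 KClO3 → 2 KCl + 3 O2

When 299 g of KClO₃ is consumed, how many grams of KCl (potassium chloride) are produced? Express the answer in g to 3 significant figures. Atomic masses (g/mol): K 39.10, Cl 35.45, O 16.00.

M(KClO3) = 39.10 + 35.45 + 3(16.00) = 122.55 g/mol.
M(KCl) = 39.10 + 35.45 = 74.55 g/mol.
n(KClO3) = 299.0 g / 122.55 g/mol = 2.440 mol.
From the equation the KClO3:KCl mole ratio is 2:2, so n(KCl) = 2.440 × 2/2 = 2.440 mol.
Mass of KCl = 2.440 mol × 74.55 g/mol = 181.9 g.

182 g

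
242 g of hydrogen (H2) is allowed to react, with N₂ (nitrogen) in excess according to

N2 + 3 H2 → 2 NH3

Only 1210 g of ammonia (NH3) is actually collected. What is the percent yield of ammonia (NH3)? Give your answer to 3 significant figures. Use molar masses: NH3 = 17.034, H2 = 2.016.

88.8 %

n(H2) = 242.0 g / 2.016 g/mol = 120.0 mol.
From the equation the H2:NH3 mole ratio is 3:2, so n(NH3) = 120.0 × 2/3 = 80.03 mol.
Mass of NH3 = 80.03 mol × 17.034 g/mol = 1363 g.
This is the theoretical yield. Percent yield = 1210 g / 1363 g × 100% = 88.76%.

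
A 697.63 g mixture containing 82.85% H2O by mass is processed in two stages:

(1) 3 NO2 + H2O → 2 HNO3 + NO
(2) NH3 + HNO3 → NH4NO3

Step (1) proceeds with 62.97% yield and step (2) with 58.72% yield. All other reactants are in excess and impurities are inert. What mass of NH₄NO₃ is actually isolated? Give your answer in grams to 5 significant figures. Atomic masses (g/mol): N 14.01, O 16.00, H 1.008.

Pure H2O = 697.63 × 0.8285 = 577.986 g.
M(H2O) = 2(1.008) + 16.00 = 18.016 g/mol.
M(NH4NO3) = 2(14.01) + 4(1.008) + 3(16.00) = 80.052 g/mol.
n(H2O) = 577.986 / 18.016 = 32.0818 mol.
Step 1 (H2O:HNO3 = 1:2): theoretical n(HNO3) = 64.1637 mol; at 62.97% yield, n(HNO3) = 40.4039 mol.
Step 2 (HNO3:NH4NO3 = 1:1): theoretical n(NH4NO3) = 40.4039 mol, so theoretical mass = 40.4039 × 80.052 = 3234.41 g.
At 58.72% yield, actual mass of NH4NO3 = 3234.41 × 0.5872 = 1899.25 g.

1899.2 g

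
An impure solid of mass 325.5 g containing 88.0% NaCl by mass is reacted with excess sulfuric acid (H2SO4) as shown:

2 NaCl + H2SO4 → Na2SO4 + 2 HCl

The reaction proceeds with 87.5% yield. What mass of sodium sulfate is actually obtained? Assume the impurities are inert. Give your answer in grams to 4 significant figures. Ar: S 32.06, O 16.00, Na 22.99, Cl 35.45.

Pure NaCl available = 325.5 g × 0.880 = 286.44 g.
M(NaCl) = 22.99 + 35.45 = 58.44 g/mol.
M(Na2SO4) = 2(22.99) + 32.06 + 4(16.00) = 142.04 g/mol.
n(NaCl) = 286.44 g / 58.44 g/mol = 4.9014 mol.
From the equation the NaCl:Na2SO4 mole ratio is 2:1, so n(Na2SO4) = 4.9014 × 1/2 = 2.4507 mol.
Mass of Na2SO4 = 2.4507 mol × 142.04 g/mol = 348.10 g.
Actual mass collected = 348.10 g × 0.875 = 304.59 g.

304.6 g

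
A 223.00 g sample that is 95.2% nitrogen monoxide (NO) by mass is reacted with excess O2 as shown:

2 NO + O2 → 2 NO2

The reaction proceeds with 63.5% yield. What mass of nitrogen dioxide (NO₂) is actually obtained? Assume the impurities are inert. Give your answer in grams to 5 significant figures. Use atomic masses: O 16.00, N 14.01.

Pure NO available = 223.00 g × 0.952 = 212.296 g.
M(NO) = 14.01 + 16.00 = 30.01 g/mol.
M(NO2) = 14.01 + 2(16.00) = 46.01 g/mol.
n(NO) = 212.296 g / 30.01 g/mol = 7.07418 mol.
From the equation the NO:NO2 mole ratio is 2:2, so n(NO2) = 7.07418 × 2/2 = 7.07418 mol.
Mass of NO2 = 7.07418 mol × 46.01 g/mol = 325.483 g.
Actual mass collected = 325.483 g × 0.635 = 206.682 g.

206.68 g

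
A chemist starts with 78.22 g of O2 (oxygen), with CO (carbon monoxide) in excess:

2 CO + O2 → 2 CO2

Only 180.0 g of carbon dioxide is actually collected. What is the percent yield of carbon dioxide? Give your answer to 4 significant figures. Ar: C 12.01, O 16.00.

83.66 %

M(O2) = 2(16.00) = 32.00 g/mol.
M(CO2) = 12.01 + 2(16.00) = 44.01 g/mol.
n(O2) = 78.220 g / 32.00 g/mol = 2.4444 mol.
From the equation the O2:CO2 mole ratio is 1:2, so n(CO2) = 2.4444 × 2/1 = 4.8887 mol.
Mass of CO2 = 4.8887 mol × 44.01 g/mol = 215.15 g.
This is the theoretical yield. Percent yield = 180.0 g / 215.15 g × 100% = 83.661%.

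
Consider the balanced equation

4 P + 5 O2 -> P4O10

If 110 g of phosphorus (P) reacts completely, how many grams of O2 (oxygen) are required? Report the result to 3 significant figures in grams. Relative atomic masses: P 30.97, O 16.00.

M(P) = 30.97 g/mol.
M(O2) = 2(16.00) = 32.00 g/mol.
n(P) = 110.0 g / 30.97 g/mol = 3.552 mol.
From the equation the P:O2 mole ratio is 4:5, so n(O2) = 3.552 × 5/4 = 4.440 mol.
Mass of O2 = 4.440 mol × 32.00 g/mol = 142.1 g.

142 g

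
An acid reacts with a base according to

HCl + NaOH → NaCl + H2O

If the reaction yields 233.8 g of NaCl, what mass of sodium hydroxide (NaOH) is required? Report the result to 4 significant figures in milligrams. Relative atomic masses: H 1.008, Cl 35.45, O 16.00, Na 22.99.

160000 mg

M(NaCl) = 22.99 + 35.45 = 58.44 g/mol.
M(NaOH) = 22.99 + 16.00 + 1.008 = 39.998 g/mol.
n(NaCl) = 233.80 g / 58.44 g/mol = 4.0007 mol.
From the equation the NaCl:NaOH mole ratio is 1:1, so n(NaOH) = 4.0007 × 1/1 = 4.0007 mol.
Mass of NaOH = 4.0007 mol × 39.998 g/mol = 160.02 g.
Converting to mg: 160.02 g = 160000 mg.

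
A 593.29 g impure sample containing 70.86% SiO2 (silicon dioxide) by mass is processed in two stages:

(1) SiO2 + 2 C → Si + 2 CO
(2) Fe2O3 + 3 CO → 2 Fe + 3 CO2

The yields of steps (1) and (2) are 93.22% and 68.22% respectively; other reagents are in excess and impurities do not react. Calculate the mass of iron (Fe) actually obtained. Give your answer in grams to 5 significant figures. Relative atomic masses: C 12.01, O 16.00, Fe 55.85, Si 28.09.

331.32 g

Pure SiO2 = 593.29 × 0.7086 = 420.405 g.
M(SiO2) = 28.09 + 2(16.00) = 60.09 g/mol.
M(Fe) = 55.85 g/mol.
n(SiO2) = 420.405 / 60.09 = 6.99626 mol.
Step 1 (SiO2:CO = 1:2): theoretical n(CO) = 13.9925 mol; at 93.22% yield, n(CO) = 13.0438 mol.
Step 2 (CO:Fe = 3:2): theoretical n(Fe) = 8.69589 mol, so theoretical mass = 8.69589 × 55.85 = 485.665 g.
At 68.22% yield, actual mass of Fe = 485.665 × 0.6822 = 331.321 g.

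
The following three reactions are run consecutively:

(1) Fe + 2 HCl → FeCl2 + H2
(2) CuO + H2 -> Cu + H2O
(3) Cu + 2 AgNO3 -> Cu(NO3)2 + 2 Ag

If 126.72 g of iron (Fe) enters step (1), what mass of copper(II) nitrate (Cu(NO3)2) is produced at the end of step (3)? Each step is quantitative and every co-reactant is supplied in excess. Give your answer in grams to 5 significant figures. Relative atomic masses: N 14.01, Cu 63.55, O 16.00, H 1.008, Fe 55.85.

M(Fe) = 55.85 g/mol.
M(Cu(NO3)2) = 63.55 + 2(14.01) + 6(16.00) = 187.57 g/mol.
n(Fe) = 126.72 / 55.85 = 2.26893 mol.
Reaction (1): Fe→H2 ratio 1:1 ⇒ n(H2) = 2.26893 mol.
Reaction (2): H2→Cu ratio 1:1 ⇒ n(Cu) = 2.26893 mol.
Reaction (3): Cu→Cu(NO3)2 ratio 1:1 ⇒ n(Cu(NO3)2) = 2.26893 mol.
Mass of Cu(NO3)2 = 2.26893 × 187.57 = 425.584 g.

425.58 g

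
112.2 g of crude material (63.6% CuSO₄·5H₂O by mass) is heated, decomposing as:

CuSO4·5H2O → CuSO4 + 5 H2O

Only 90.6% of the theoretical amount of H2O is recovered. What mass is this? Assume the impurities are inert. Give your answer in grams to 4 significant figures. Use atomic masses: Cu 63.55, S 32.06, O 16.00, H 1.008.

23.32 g

Pure CuSO4·5H2O available = 112.2 g × 0.636 = 71.359 g.
M(CuSO4·5H2O) = 63.55 + 32.06 + 9(16.00) + 10(1.008) = 249.69 g/mol.
M(H2O) = 2(1.008) + 16.00 = 18.016 g/mol.
n(CuSO4·5H2O) = 71.359 g / 249.69 g/mol = 0.28579 mol.
From the equation the CuSO4·5H2O:H2O mole ratio is 1:5, so n(H2O) = 0.28579 × 5/1 = 1.4290 mol.
Mass of H2O = 1.4290 mol × 18.016 g/mol = 25.744 g.
Actual mass collected = 25.744 g × 0.906 = 23.324 g.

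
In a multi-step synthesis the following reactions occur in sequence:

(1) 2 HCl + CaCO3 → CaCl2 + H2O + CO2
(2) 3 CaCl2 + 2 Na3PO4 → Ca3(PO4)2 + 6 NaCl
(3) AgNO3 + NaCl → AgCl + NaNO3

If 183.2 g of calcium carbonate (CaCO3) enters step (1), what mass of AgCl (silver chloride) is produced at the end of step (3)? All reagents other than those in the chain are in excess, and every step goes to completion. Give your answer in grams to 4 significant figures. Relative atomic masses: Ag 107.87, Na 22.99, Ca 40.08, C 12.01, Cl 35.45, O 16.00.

M(CaCO3) = 40.08 + 12.01 + 3(16.00) = 100.09 g/mol.
M(AgCl) = 107.87 + 35.45 = 143.32 g/mol.
n(CaCO3) = 183.2 / 100.09 = 1.8304 mol.
Reaction (1): CaCO3→CaCl2 ratio 1:1 ⇒ n(CaCl2) = 1.8304 mol.
Reaction (2): CaCl2→NaCl ratio 3:6 ⇒ n(NaCl) = 3.6607 mol.
Reaction (3): NaCl→AgCl ratio 1:1 ⇒ n(AgCl) = 3.6607 mol.
Mass of AgCl = 3.6607 × 143.32 = 524.65 g.

524.7 g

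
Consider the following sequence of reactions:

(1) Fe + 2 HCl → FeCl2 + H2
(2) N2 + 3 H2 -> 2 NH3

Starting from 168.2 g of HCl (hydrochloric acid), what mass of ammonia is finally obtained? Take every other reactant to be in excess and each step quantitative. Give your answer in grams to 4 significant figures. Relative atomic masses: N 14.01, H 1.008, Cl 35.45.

26.20 g

M(HCl) = 1.008 + 35.45 = 36.458 g/mol.
M(NH3) = 14.01 + 3(1.008) = 17.034 g/mol.
n(HCl) = 168.20 / 36.458 = 4.6135 mol.
Step 1 gives a 2:1 ratio of HCl to H2, so n(H2) = 2.3068 mol.
In step 2 the H2:NH3 ratio is 3:2, so n(NH3) = 1.5378 mol.
Mass of NH3 = 1.5378 × 17.034 = 26.196 g.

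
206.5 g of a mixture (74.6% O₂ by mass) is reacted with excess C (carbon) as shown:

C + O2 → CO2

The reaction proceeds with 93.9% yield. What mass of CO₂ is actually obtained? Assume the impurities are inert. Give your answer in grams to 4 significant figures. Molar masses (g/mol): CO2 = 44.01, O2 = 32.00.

198.9 g

Pure O2 available = 206.5 g × 0.746 = 154.05 g.
n(O2) = 154.05 g / 32.00 g/mol = 4.8140 mol.
From the equation the O2:CO2 mole ratio is 1:1, so n(CO2) = 4.8140 × 1/1 = 4.8140 mol.
Mass of CO2 = 4.8140 mol × 44.01 g/mol = 211.87 g.
Actual mass collected = 211.87 g × 0.939 = 198.94 g.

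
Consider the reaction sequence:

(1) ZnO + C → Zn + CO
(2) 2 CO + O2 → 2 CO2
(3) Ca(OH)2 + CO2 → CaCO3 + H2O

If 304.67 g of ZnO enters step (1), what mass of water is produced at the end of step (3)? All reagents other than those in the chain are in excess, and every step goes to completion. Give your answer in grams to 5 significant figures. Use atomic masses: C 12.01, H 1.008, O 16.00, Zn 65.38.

67.448 g

M(ZnO) = 65.38 + 16.00 = 81.38 g/mol.
M(H2O) = 2(1.008) + 16.00 = 18.016 g/mol.
n(ZnO) = 304.67 / 81.38 = 3.74379 mol.
Reaction (1): ZnO→CO ratio 1:1 ⇒ n(CO) = 3.74379 mol.
Reaction (2): CO→CO2 ratio 2:2 ⇒ n(CO2) = 3.74379 mol.
Reaction (3): CO2→H2O ratio 1:1 ⇒ n(H2O) = 3.74379 mol.
Mass of H2O = 3.74379 × 18.016 = 67.4482 g.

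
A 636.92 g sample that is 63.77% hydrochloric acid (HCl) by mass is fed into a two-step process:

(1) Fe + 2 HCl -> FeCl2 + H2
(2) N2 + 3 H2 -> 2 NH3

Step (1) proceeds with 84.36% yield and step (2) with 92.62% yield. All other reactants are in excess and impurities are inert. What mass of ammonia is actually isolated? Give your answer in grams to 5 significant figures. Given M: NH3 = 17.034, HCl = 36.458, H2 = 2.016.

49.425 g

Pure HCl = 636.92 × 0.6377 = 406.164 g.
n(HCl) = 406.164 / 36.458 = 11.1406 mol.
Step 1 (HCl:H2 = 2:1): theoretical n(H2) = 5.57030 mol; at 84.36% yield, n(H2) = 4.69910 mol.
Step 2 (H2:NH3 = 3:2): theoretical n(NH3) = 3.13274 mol, so theoretical mass = 3.13274 × 17.034 = 53.3630 g.
At 92.62% yield, actual mass of NH3 = 53.3630 × 0.9262 = 49.4248 g.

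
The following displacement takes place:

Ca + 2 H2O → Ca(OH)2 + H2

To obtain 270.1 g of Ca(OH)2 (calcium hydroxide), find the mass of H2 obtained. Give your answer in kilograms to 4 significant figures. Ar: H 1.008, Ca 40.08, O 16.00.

0.007349 kg

M(Ca(OH)2) = 40.08 + 2(16.00) + 2(1.008) = 74.096 g/mol.
M(H2) = 2(1.008) = 2.016 g/mol.
n(Ca(OH)2) = 270.10 g / 74.096 g/mol = 3.6453 mol.
From the equation the Ca(OH)2:H2 mole ratio is 1:1, so n(H2) = 3.6453 × 1/1 = 3.6453 mol.
Mass of H2 = 3.6453 mol × 2.016 g/mol = 7.3489 g.
Converting to kg: 7.3489 g = 0.007349 kg.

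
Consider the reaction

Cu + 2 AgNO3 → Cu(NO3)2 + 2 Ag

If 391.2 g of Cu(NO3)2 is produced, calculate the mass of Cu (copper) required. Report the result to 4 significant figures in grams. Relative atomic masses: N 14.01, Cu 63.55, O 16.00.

132.5 g

M(Cu(NO3)2) = 63.55 + 2(14.01) + 6(16.00) = 187.57 g/mol.
M(Cu) = 63.55 g/mol.
n(Cu(NO3)2) = 391.20 g / 187.57 g/mol = 2.0856 mol.
From the equation the Cu(NO3)2:Cu mole ratio is 1:1, so n(Cu) = 2.0856 × 1/1 = 2.0856 mol.
Mass of Cu = 2.0856 mol × 63.55 g/mol = 132.54 g.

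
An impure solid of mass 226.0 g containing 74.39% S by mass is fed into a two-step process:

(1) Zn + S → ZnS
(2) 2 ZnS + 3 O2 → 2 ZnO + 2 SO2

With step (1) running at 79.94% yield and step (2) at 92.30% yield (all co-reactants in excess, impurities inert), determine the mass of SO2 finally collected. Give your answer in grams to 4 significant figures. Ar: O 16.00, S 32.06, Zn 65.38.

Pure S = 226.0 × 0.7439 = 168.12 g.
M(S) = 32.06 g/mol.
M(SO2) = 32.06 + 2(16.00) = 64.06 g/mol.
n(S) = 168.12 / 32.06 = 5.2440 mol.
Step 1 (S:ZnS = 1:1): theoretical n(ZnS) = 5.2440 mol; at 79.94% yield, n(ZnS) = 4.1920 mol.
Step 2 (ZnS:SO2 = 2:2): theoretical n(SO2) = 4.1920 mol, so theoretical mass = 4.1920 × 64.06 = 268.54 g.
At 92.30% yield, actual mass of SO2 = 268.54 × 0.9230 = 247.86 g.

247.9 g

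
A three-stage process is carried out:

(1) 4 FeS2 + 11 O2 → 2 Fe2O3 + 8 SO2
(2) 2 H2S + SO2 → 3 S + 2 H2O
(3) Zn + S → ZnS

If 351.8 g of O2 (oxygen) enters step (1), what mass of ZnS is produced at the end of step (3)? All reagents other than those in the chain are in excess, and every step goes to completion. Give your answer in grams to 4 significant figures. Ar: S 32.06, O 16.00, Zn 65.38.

2337 g

M(O2) = 2(16.00) = 32.00 g/mol.
M(ZnS) = 65.38 + 32.06 = 97.44 g/mol.
n(O2) = 351.8 / 32.00 = 10.994 mol.
Reaction (1): O2→SO2 ratio 11:8 ⇒ n(SO2) = 7.9955 mol.
Reaction (2): SO2→S ratio 1:3 ⇒ n(S) = 23.986 mol.
Reaction (3): S→ZnS ratio 1:1 ⇒ n(ZnS) = 23.986 mol.
Mass of ZnS = 23.986 × 97.44 = 2337.2 g.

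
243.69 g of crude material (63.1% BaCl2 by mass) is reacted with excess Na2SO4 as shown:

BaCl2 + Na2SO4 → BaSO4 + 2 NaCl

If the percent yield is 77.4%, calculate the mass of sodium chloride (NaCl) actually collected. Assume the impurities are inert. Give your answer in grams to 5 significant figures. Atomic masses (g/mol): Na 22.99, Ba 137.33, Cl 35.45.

Pure BaCl2 available = 243.69 g × 0.631 = 153.768 g.
M(BaCl2) = 137.33 + 2(35.45) = 208.23 g/mol.
M(NaCl) = 22.99 + 35.45 = 58.44 g/mol.
n(BaCl2) = 153.768 g / 208.23 g/mol = 0.738455 mol.
From the equation the BaCl2:NaCl mole ratio is 1:2, so n(NaCl) = 0.738455 × 2/1 = 1.47691 mol.
Mass of NaCl = 1.47691 mol × 58.44 g/mol = 86.3106 g.
Actual mass collected = 86.3106 g × 0.774 = 66.8044 g.

66.804 g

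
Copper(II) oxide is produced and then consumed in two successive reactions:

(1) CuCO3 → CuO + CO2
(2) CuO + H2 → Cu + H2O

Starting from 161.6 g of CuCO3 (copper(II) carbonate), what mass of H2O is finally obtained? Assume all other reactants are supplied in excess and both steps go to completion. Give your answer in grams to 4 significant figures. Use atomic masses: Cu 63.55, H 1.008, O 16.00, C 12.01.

23.56 g

M(CuCO3) = 63.55 + 12.01 + 3(16.00) = 123.56 g/mol.
M(H2O) = 2(1.008) + 16.00 = 18.016 g/mol.
n(CuCO3) = 161.60 / 123.56 = 1.3079 mol.
Step 1 gives a 1:1 ratio of CuCO3 to CuO, so n(CuO) = 1.3079 mol.
In step 2 the CuO:H2O ratio is 1:1, so n(H2O) = 1.3079 mol.
Mass of H2O = 1.3079 × 18.016 = 23.563 g.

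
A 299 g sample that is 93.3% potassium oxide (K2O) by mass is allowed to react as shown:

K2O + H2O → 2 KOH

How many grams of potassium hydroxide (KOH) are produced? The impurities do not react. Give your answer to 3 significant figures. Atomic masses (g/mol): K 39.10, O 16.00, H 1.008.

Mass of pure K2O = 299 g × 0.933 = 279.0 g.
M(K2O) = 2(39.10) + 16.00 = 94.20 g/mol.
M(KOH) = 39.10 + 16.00 + 1.008 = 56.108 g/mol.
n(K2O) = 279.0 g / 94.20 g/mol = 2.961 mol.
From the equation the K2O:KOH mole ratio is 1:2, so n(KOH) = 2.961 × 2/1 = 5.923 mol.
Mass of KOH = 5.923 mol × 56.108 g/mol = 332.3 g.

332 g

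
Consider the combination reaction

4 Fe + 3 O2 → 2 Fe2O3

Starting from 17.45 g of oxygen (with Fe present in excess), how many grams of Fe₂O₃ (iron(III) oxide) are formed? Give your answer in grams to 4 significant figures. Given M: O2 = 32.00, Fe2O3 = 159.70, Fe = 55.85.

n(O2) = 17.450 g / 32.00 g/mol = 0.54531 mol.
From the equation the O2:Fe2O3 mole ratio is 3:2, so n(Fe2O3) = 0.54531 × 2/3 = 0.36354 mol.
Mass of Fe2O3 = 0.36354 mol × 159.70 g/mol = 58.058 g.

58.06 g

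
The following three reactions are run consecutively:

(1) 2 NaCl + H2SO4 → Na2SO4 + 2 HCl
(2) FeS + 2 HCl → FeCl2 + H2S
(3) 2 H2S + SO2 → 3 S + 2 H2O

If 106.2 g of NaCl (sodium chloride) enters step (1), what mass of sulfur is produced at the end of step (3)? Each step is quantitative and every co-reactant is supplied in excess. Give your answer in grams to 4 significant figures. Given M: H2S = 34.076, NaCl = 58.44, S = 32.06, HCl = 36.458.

n(NaCl) = 106.2 / 58.44 = 1.8172 mol.
Reaction (1): NaCl→HCl ratio 2:2 ⇒ n(HCl) = 1.8172 mol.
Reaction (2): HCl→H2S ratio 2:1 ⇒ n(H2S) = 0.90862 mol.
Reaction (3): H2S→S ratio 2:3 ⇒ n(S) = 1.3629 mol.
Mass of S = 1.3629 × 32.06 = 43.696 g.

43.70 g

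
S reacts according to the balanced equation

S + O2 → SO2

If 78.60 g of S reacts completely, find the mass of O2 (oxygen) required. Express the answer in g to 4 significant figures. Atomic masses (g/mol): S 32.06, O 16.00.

78.45 g

M(S) = 32.06 g/mol.
M(O2) = 2(16.00) = 32.00 g/mol.
n(S) = 78.600 g / 32.06 g/mol = 2.4517 mol.
From the equation the S:O2 mole ratio is 1:1, so n(O2) = 2.4517 × 1/1 = 2.4517 mol.
Mass of O2 = 2.4517 mol × 32.00 g/mol = 78.453 g.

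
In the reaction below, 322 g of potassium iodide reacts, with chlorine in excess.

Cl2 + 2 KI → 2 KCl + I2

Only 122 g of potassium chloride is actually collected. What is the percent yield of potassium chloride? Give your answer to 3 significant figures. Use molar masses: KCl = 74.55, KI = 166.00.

84.4 %

n(KI) = 322.0 g / 166.00 g/mol = 1.940 mol.
From the equation the KI:KCl mole ratio is 2:2, so n(KCl) = 1.940 × 2/2 = 1.940 mol.
Mass of KCl = 1.940 mol × 74.55 g/mol = 144.6 g.
This is the theoretical yield. Percent yield = 122 g / 144.6 g × 100% = 84.37%.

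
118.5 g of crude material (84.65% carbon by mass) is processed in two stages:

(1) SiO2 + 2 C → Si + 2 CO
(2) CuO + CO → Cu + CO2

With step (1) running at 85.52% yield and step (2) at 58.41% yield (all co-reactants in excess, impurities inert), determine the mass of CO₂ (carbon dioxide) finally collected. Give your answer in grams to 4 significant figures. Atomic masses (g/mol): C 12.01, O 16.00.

Pure C = 118.5 × 0.8465 = 100.31 g.
M(C) = 12.01 g/mol.
M(CO2) = 12.01 + 2(16.00) = 44.01 g/mol.
n(C) = 100.31 / 12.01 = 8.3522 mol.
Step 1 (C:CO = 2:2): theoretical n(CO) = 8.3522 mol; at 85.52% yield, n(CO) = 7.1428 mol.
Step 2 (CO:CO2 = 1:1): theoretical n(CO2) = 7.1428 mol, so theoretical mass = 7.1428 × 44.01 = 314.36 g.
At 58.41% yield, actual mass of CO2 = 314.36 × 0.5841 = 183.62 g.

183.6 g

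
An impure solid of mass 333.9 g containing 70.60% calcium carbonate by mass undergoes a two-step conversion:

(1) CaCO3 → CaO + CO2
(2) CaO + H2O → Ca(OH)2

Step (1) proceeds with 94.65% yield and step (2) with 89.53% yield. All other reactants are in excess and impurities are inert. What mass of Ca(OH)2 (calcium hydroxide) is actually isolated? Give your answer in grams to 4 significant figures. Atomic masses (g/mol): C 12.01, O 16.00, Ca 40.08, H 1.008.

147.9 g

Pure CaCO3 = 333.9 × 0.7060 = 235.73 g.
M(CaCO3) = 40.08 + 12.01 + 3(16.00) = 100.09 g/mol.
M(Ca(OH)2) = 40.08 + 2(16.00) + 2(1.008) = 74.096 g/mol.
n(CaCO3) = 235.73 / 100.09 = 2.3552 mol.
Step 1 (CaCO3:CaO = 1:1): theoretical n(CaO) = 2.3552 mol; at 94.65% yield, n(CaO) = 2.2292 mol.
Step 2 (CaO:Ca(OH)2 = 1:1): theoretical n(Ca(OH)2) = 2.2292 mol, so theoretical mass = 2.2292 × 74.096 = 165.18 g.
At 89.53% yield, actual mass of Ca(OH)2 = 165.18 × 0.8953 = 147.88 g.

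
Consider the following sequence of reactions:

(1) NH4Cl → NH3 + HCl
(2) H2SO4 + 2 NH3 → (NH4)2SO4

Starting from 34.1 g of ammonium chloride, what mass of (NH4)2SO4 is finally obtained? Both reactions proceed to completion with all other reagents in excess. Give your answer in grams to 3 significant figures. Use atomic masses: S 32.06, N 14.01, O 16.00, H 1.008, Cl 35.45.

M(NH4Cl) = 14.01 + 4(1.008) + 35.45 = 53.492 g/mol.
M((NH4)2SO4) = 2(14.01) + 8(1.008) + 32.06 + 4(16.00) = 132.144 g/mol.
n(NH4Cl) = 34.10 / 53.492 = 0.6375 mol.
Step 1 gives a 1:1 ratio of NH4Cl to NH3, so n(NH3) = 0.6375 mol.
In step 2 the NH3:(NH4)2SO4 ratio is 2:1, so n((NH4)2SO4) = 0.3187 mol.
Mass of (NH4)2SO4 = 0.3187 × 132.144 = 42.12 g.

42.1 g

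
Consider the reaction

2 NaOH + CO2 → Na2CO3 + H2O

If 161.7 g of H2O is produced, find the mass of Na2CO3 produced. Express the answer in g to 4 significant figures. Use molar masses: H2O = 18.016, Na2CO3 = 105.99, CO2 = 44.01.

n(H2O) = 161.70 g / 18.016 g/mol = 8.9754 mol.
From the equation the H2O:Na2CO3 mole ratio is 1:1, so n(Na2CO3) = 8.9754 × 1/1 = 8.9754 mol.
Mass of Na2CO3 = 8.9754 mol × 105.99 g/mol = 951.30 g.

951.3 g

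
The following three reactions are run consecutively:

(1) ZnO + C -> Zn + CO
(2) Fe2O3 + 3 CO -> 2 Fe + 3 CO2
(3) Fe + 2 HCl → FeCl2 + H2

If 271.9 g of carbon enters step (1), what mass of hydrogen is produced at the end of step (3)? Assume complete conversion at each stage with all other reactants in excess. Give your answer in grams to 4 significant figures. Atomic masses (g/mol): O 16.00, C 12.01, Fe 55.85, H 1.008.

30.43 g

M(C) = 12.01 g/mol.
M(H2) = 2(1.008) = 2.016 g/mol.
n(C) = 271.9 / 12.01 = 22.639 mol.
Reaction (1): C→CO ratio 1:1 ⇒ n(CO) = 22.639 mol.
Reaction (2): CO→Fe ratio 3:2 ⇒ n(Fe) = 15.093 mol.
Reaction (3): Fe→H2 ratio 1:1 ⇒ n(H2) = 15.093 mol.
Mass of H2 = 15.093 × 2.016 = 30.427 g.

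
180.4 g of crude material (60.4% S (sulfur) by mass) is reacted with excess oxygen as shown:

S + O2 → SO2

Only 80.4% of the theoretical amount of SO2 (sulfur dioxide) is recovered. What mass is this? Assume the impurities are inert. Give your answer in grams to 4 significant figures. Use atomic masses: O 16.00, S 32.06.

Pure S available = 180.4 g × 0.604 = 108.96 g.
M(S) = 32.06 g/mol.
M(SO2) = 32.06 + 2(16.00) = 64.06 g/mol.
n(S) = 108.96 g / 32.06 g/mol = 3.3987 mol.
From the equation the S:SO2 mole ratio is 1:1, so n(SO2) = 3.3987 × 1/1 = 3.3987 mol.
Mass of SO2 = 3.3987 mol × 64.06 g/mol = 217.72 g.
Actual mass collected = 217.72 g × 0.804 = 175.05 g.

175.0 g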